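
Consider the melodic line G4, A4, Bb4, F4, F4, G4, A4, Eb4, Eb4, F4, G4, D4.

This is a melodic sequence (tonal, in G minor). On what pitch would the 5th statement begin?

Taking 4-note groups, the heads are G4, F4, Eb4: the pattern moves down a 2nd.
Extending the heads down a 2nd: D4 → C4.

C4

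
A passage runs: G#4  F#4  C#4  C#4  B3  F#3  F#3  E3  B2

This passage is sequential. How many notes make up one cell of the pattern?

Try groups of 3 (3 cells in 9 notes):
G#4 F#4 C#4 | C#4 B3 F#3 | F#3 E3 B2
Each cell is the previous one down a 5th — so the unit is 3 notes.

3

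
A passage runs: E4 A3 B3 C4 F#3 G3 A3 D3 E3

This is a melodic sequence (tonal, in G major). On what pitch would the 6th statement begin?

B2

The 3-note cells begin on E4, C4, A3 — each down a 3rd from the last.
Extending the heads down a 3rd: F#3 → D3 → B2.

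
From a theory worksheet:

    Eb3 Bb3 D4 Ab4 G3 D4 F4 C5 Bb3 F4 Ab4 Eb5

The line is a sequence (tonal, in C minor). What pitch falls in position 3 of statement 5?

Eb5

With 4-note cells, note 3 of each statement runs D4, F4, Ab4.
Carrying that up a 3rd forward: C5 → Eb5.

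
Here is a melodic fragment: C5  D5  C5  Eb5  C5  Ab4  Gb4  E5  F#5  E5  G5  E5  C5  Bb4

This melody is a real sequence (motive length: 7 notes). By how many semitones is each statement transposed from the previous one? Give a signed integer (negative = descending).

4

The 7-note cells begin on C5, E5 — each up a 3rd from the last.
Counting half-steps from C5 to E5: 4.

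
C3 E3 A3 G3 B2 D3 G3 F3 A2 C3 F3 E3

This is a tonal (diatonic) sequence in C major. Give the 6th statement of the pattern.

E2 G2 C3 B2

The 4-note cells begin on C3, B2, A2 — each down a 2nd from the last.
Extending down a 2nd: G2 → F2 → E2.
From E2 the diatonic shape gives E2 G2 C3 B2.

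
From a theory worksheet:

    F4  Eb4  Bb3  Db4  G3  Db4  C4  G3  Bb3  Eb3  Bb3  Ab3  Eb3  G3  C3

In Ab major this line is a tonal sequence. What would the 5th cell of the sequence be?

With a 5-note motive the entries are F4, Db4, Bb3, each down a 3rd from the previous.
Extending down a 3rd: G3 → Eb3.
Statement 5 starts on Eb3 and keeps the same diatonic contour: Eb3 Db3 Ab2 C3 F2.

Eb3 Db3 Ab2 C3 F2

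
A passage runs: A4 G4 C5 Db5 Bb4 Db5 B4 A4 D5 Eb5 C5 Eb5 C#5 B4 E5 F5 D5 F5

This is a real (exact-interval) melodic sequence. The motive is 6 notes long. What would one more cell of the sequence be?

Unit = 6 notes; the statements start on A4, B4, C#5, moving up a 2nd each time.
Statement 4 starts on D#5 and keeps the same exact contour: D#5 C#5 F#5 G5 E5 G5.

D#5 C#5 F#5 G5 E5 G5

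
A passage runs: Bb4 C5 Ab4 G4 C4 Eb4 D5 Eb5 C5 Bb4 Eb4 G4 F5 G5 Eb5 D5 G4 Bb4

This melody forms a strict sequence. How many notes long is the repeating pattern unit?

Try groups of 6 (3 cells in 18 notes):
Bb4 C5 Ab4 G4 C4 Eb4 | D5 Eb5 C5 Bb4 Eb4 G4 | F5 G5 Eb5 D5 G4 Bb4
That's a consistent up a 3rd shift per cell, and no other grouping gives one.

6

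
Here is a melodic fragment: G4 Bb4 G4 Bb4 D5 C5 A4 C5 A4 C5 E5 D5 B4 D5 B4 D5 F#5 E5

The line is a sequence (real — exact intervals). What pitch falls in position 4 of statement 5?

F#5

Grouping in 6s, the 4th note of each cell is Bb4, C5, D5.
Carrying that up a 2nd forward: E5 → F#5.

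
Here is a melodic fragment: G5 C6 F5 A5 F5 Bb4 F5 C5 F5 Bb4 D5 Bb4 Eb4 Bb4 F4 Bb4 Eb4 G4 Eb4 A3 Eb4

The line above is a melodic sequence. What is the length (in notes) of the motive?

There are 21 notes; a 7-note unit gives 3 cells:
G5 C6 F5 A5 F5 Bb4 F5 | C5 F5 Bb4 D5 Bb4 Eb4 Bb4 | F4 Bb4 Eb4 G4 Eb4 A3 Eb4
That's a consistent down a 5th shift per cell, and no other grouping gives one.

7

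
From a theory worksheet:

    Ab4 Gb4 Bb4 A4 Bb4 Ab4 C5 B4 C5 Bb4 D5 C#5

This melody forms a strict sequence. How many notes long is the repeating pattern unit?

4

There are 12 notes; a 4-note unit gives 3 cells:
Ab4 Gb4 Bb4 A4 | Bb4 Ab4 C5 B4 | C5 Bb4 D5 C#5
Every group is a transposition up a 2nd of the one before; no shorter unit works.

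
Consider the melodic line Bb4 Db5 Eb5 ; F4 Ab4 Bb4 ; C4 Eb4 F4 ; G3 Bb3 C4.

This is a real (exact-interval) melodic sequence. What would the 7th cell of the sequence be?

With a 3-note motive the entries are Bb4, F4, C4, G3, each down a 4th from the previous.
Extending down a 4th: D3 → A2 → E2.
From E2 the exact shape gives E2 G2 A2.

E2 G2 A2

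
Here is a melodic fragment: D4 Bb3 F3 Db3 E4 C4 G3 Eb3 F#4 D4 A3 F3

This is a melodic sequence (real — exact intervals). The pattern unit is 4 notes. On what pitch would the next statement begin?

G#4

Taking 4-note groups, the heads are D4, E4, F#4: the pattern moves up a 2nd.
One more step up a 2nd gives G#4.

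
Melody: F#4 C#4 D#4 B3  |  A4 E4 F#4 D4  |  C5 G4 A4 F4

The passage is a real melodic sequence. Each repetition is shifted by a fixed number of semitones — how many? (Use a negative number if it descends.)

3

Taking 4-note groups, the heads are F#4, A4, C5: the pattern moves up a 3rd.
F#4 to A4 spans +3 semitones.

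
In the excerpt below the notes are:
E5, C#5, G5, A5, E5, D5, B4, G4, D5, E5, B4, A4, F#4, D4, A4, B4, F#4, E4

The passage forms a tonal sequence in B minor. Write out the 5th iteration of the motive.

G3 E3 B3 C#4 G3 F#3

With a 6-note motive the entries are E5, B4, F#4, each down a 4th from the previous.
Continuing the starts: C#4 → G3.
From G3 the diatonic shape gives G3 E3 B3 C#4 G3 F#3.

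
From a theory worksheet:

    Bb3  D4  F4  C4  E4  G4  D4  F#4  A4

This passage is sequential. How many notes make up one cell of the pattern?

3

Try groups of 3 (3 cells in 9 notes):
Bb3 D4 F4 | C4 E4 G4 | D4 F#4 A4
Each cell is the previous one up a 2nd — so the unit is 3 notes.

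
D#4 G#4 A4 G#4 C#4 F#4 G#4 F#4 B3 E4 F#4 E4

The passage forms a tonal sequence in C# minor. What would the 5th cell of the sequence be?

With a 4-note motive the entries are D#4, C#4, B3, each down a 2nd from the previous.
Carrying on: A3 → G#3.
From G#3 the diatonic shape gives G#3 C#4 D#4 C#4.

G#3 C#4 D#4 C#4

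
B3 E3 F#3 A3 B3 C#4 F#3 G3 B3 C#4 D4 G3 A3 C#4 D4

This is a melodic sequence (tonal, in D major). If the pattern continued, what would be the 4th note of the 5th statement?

E4

Grouping in 5s, the 4th note of each cell is A3, B3, C#4.
Each moves up a 2nd. Continuing: D4 → E4.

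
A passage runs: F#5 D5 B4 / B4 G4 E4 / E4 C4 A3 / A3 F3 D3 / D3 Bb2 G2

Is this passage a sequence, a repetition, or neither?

sequence

Each 3-note cell is the previous one transposed down a 5th.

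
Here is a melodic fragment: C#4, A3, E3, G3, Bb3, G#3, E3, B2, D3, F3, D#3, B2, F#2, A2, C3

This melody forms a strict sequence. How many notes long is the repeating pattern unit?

5

15 notes total. Splitting into 3 groups of 5:
C#4 A3 E3 G3 Bb3 | G#3 E3 B2 D3 F3 | D#3 B2 F#2 A2 C3
That's a consistent down a 4th shift per cell, and no other grouping gives one.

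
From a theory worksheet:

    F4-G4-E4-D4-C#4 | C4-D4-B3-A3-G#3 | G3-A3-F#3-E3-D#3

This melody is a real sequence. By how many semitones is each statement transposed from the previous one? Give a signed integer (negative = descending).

Taking 5-note groups, the heads are F4, C4, G3: the pattern moves down a 4th.
Counting half-steps from F4 to C4: -5.

-5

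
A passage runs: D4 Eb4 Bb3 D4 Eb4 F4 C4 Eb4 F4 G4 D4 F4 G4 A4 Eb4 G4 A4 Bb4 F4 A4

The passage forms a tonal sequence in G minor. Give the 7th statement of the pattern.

The 4-note cells begin on D4, Eb4, F4, G4, A4 — each up a 2nd from the last.
Extending up a 2nd: Bb4 → C5.
From C5 the diatonic shape gives C5 D5 A4 C5.

C5 D5 A4 C5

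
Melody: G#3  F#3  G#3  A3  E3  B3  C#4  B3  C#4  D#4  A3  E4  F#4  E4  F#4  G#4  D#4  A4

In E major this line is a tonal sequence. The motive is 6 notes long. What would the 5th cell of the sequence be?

E5 D#5 E5 F#5 C#5 G#5

Taking 6-note groups, the heads are G#3, C#4, F#4: the pattern moves up a 4th.
Extending up a 4th: B4 → E5.
Statement 5 starts on E5 and keeps the same diatonic contour: E5 D#5 E5 F#5 C#5 G#5.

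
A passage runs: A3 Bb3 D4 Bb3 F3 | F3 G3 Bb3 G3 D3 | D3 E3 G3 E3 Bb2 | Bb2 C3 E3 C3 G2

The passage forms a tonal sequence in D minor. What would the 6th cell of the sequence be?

E2 F2 A2 F2 C2

Taking 5-note groups, the heads are A3, F3, D3, Bb2: the pattern moves down a 3rd.
Carrying on: G2 → E2.
So cell 6 is E2 F2 A2 F2 C2.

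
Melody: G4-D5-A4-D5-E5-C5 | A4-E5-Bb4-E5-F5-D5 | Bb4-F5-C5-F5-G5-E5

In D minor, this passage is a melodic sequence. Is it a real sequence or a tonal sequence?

tonal

Every note is diatonic to D minor.
Cell 1 has -5 semitones from note 2 to 3, but cell 2 has -6 — the interval quality changes while the contour stays the same, which is the hallmark of a tonal sequence.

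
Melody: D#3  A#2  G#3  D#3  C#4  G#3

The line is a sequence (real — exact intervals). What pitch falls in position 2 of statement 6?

Grouping in 2s, the 2nd note of each cell is A#2, D#3, G#3.
Carrying that up a 4th forward: C#4 → F#4 → B4.

B4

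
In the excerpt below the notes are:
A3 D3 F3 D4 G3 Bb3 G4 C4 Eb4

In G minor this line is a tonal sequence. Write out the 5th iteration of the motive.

F5 Bb4 D5

The 3-note cells begin on A3, D4, G4 — each up a 4th from the last.
Carrying on: C5 → F5.
Statement 5 starts on F5 and keeps the same diatonic contour: F5 Bb4 D5.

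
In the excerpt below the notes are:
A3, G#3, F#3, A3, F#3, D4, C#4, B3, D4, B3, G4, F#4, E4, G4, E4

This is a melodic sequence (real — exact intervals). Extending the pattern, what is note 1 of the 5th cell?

F5

The unit is 5 notes. Position-1 pitches of the 3 shown cells: A3, D4, G4.
Extending up a 4th: C5 → F5.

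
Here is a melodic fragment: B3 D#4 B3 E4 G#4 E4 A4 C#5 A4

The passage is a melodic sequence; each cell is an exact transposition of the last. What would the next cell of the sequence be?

Unit = 3 notes; the statements start on B3, E4, A4, moving up a 4th each time.
Statement 4 starts on D5 and keeps the same exact contour: D5 F#5 D5.

D5 F#5 D5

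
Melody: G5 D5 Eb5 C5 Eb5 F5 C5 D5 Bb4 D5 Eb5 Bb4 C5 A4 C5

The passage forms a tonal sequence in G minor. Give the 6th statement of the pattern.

Bb4 F4 G4 Eb4 G4

Unit = 5 notes; the statements start on G5, F5, Eb5, moving down a 2nd each time.
Carrying on: D5 → C5 → Bb4.
Statement 6 starts on Bb4 and keeps the same diatonic contour: Bb4 F4 G4 Eb4 G4.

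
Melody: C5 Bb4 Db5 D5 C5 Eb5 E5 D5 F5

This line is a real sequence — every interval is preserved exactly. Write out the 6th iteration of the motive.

The 3-note cells begin on C5, D5, E5 — each up a 2nd from the last.
Extending up a 2nd: F#5 → G#5 → A#5.
So cell 6 is A#5 G#5 B5.

A#5 G#5 B5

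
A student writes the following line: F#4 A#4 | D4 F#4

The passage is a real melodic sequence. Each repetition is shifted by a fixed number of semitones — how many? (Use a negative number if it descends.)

Unit = 2 notes; the statements start on F#4, D4, moving down a 3rd each time.
F#4 to D4 spans -4 semitones.

-4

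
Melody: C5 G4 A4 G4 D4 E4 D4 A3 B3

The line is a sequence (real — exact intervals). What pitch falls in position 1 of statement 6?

B2

Grouping in 3s, the 1st note of each cell is C5, G4, D4.
Carrying that down a 4th forward: A3 → E3 → B2.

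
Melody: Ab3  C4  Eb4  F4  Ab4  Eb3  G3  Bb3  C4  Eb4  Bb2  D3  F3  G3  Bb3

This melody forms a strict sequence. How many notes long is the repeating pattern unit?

5

There are 15 notes; a 5-note unit gives 3 cells:
Ab3 C4 Eb4 F4 Ab4 | Eb3 G3 Bb3 C4 Eb4 | Bb2 D3 F3 G3 Bb3
Each cell is the previous one down a 4th — so the unit is 5 notes.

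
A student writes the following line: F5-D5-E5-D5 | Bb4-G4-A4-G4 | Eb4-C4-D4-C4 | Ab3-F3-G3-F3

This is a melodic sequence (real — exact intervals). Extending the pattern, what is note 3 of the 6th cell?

F2

With 4-note cells, note 3 of each statement runs E5, A4, D4, G3.
Each moves down a 5th. Continuing: C3 → F2.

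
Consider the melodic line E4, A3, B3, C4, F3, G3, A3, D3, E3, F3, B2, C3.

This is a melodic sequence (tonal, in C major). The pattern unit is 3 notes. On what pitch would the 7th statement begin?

Taking 3-note groups, the heads are E4, C4, A3, F3: the pattern moves down a 3rd.
Extending the heads down a 3rd: D3 → B2 → G2.

G2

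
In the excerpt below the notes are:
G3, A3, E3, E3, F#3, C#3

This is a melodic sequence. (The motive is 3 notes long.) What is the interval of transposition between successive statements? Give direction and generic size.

down a 3rd

Unit = 3 notes; the statements start on G3, E3, moving down a 3rd each time.
G3 to E3 is down a 3rd.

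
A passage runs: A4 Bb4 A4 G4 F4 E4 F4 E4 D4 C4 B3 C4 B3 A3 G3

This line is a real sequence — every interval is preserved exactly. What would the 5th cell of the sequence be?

C#3 D3 C#3 B2 A2

Taking 5-note groups, the heads are A4, E4, B3: the pattern moves down a 4th.
Extending down a 4th: F#3 → C#3.
So cell 5 is C#3 D3 C#3 B2 A2.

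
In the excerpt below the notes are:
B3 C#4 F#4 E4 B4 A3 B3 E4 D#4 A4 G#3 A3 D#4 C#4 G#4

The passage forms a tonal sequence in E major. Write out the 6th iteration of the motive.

The 5-note cells begin on B3, A3, G#3 — each down a 2nd from the last.
Extending down a 2nd: F#3 → E3 → D#3.
Statement 6 starts on D#3 and keeps the same diatonic contour: D#3 E3 A3 G#3 D#4.

D#3 E3 A3 G#3 D#4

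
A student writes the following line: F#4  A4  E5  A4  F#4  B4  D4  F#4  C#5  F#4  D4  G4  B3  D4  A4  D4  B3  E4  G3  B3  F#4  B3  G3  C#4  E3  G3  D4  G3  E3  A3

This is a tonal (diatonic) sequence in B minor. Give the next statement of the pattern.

C#3 E3 B3 E3 C#3 F#3

With a 6-note motive the entries are F#4, D4, B3, G3, E3, each down a 3rd from the previous.
Statement 6 starts on C#3 and keeps the same diatonic contour: C#3 E3 B3 E3 C#3 F#3.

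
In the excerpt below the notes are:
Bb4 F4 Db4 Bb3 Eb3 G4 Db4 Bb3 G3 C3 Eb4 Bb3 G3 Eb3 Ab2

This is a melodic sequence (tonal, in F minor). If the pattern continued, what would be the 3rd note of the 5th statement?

Grouping in 5s, the 3rd note of each cell is Db4, Bb3, G3.
Each moves down a 3rd. Continuing: Eb3 → C3.

C3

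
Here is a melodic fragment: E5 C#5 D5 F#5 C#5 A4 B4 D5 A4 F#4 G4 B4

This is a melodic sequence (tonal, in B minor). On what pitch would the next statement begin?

F#4

With a 4-note motive the entries are E5, C#5, A4, each down a 3rd from the previous.
One more step down a 3rd gives F#4.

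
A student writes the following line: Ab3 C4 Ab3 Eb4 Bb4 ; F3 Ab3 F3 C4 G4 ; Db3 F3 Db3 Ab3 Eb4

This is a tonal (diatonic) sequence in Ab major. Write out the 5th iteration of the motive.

The 5-note cells begin on Ab3, F3, Db3 — each down a 3rd from the last.
Continuing the starts: Bb2 → G2.
Statement 5 starts on G2 and keeps the same diatonic contour: G2 Bb2 G2 Db3 Ab3.

G2 Bb2 G2 Db3 Ab3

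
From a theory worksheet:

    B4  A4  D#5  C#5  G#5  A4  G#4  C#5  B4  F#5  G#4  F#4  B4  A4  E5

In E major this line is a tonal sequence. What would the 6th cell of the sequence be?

D#4 C#4 F#4 E4 B4

Taking 5-note groups, the heads are B4, A4, G#4: the pattern moves down a 2nd.
Carrying on: F#4 → E4 → D#4.
From D#4 the diatonic shape gives D#4 C#4 F#4 E4 B4.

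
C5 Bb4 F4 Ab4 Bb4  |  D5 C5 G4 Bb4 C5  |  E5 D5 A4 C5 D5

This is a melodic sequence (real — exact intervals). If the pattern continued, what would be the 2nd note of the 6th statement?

G#5

The unit is 5 notes. Position-2 pitches of the 3 shown cells: Bb4, C5, D5.
Extending up a 2nd: E5 → F#5 → G#5.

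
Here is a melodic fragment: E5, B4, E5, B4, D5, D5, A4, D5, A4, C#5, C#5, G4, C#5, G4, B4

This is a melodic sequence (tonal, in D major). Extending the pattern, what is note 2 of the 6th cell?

The unit is 5 notes. Position-2 pitches of the 3 shown cells: B4, A4, G4.
Carrying that down a 2nd forward: F#4 → E4 → D4.

D4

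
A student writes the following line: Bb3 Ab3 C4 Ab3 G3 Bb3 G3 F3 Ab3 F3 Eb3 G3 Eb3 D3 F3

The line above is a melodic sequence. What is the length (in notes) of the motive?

3

There are 15 notes; a 3-note unit gives 5 cells:
Bb3 Ab3 C4 | Ab3 G3 Bb3 | G3 F3 Ab3 | F3 Eb3 G3 | Eb3 D3 F3
Every group is a transposition down a 2nd of the one before; no shorter unit works.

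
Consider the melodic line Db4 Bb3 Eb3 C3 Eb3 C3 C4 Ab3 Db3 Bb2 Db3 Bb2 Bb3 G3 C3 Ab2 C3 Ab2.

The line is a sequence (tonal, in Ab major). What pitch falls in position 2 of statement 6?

Db3

The unit is 6 notes. Position-2 pitches of the 3 shown cells: Bb3, Ab3, G3.
Extending down a 2nd: F3 → Eb3 → Db3.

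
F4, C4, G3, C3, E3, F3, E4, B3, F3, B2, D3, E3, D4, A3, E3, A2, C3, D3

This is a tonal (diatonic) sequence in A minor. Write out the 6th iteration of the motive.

A3 E3 B2 E2 G2 A2

Unit = 6 notes; the statements start on F4, E4, D4, moving down a 2nd each time.
Continuing the starts: C4 → B3 → A3.
From A3 the diatonic shape gives A3 E3 B2 E2 G2 A2.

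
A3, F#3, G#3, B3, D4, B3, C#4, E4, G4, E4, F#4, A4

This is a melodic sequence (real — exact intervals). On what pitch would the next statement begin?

C5

With a 4-note motive the entries are A3, D4, G4, each up a 4th from the previous.
One more step up a 4th gives C5.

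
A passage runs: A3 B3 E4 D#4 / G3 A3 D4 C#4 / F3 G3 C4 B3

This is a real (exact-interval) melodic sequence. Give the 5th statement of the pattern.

Unit = 4 notes; the statements start on A3, G3, F3, moving down a 2nd each time.
Extending down a 2nd: Eb3 → Db3.
From Db3 the exact shape gives Db3 Eb3 Ab3 G3.

Db3 Eb3 Ab3 G3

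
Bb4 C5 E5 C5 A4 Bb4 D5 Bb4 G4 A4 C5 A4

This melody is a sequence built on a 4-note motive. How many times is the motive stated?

3

12 notes in groups of 4 gives 12/4 = 3 statements.
Starts: Bb4, A4, G4 — each down a 2nd.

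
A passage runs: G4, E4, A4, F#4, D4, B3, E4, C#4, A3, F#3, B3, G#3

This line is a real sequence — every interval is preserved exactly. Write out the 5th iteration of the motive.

Taking 4-note groups, the heads are G4, D4, A3: the pattern moves down a 4th.
Continuing the starts: E3 → B2.
So cell 5 is B2 G#2 C#3 A#2.

B2 G#2 C#3 A#2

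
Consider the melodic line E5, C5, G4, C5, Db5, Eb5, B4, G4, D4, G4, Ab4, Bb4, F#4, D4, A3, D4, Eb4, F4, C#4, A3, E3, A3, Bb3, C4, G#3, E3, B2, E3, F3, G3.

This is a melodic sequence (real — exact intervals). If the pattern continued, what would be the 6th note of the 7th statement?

A2

Grouping in 6s, the 6th note of each cell is Eb5, Bb4, F4, C4, G3.
Carrying that down a 4th forward: D3 → A2.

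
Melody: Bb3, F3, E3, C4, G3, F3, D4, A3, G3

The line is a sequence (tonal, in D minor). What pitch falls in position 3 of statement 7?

D4

The unit is 3 notes. Position-3 pitches of the 3 shown cells: E3, F3, G3.
Each moves up a 2nd. Continuing: A3 → Bb3 → C4 → D4.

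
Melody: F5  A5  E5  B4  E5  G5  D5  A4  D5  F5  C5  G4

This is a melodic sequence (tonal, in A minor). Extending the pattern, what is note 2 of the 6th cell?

The unit is 4 notes. Position-2 pitches of the 3 shown cells: A5, G5, F5.
Each moves down a 2nd. Continuing: E5 → D5 → C5.

C5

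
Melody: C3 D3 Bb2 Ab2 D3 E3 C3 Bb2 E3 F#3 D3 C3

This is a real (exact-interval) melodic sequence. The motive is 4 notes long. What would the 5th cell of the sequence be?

G#3 A#3 F#3 E3

With a 4-note motive the entries are C3, D3, E3, each up a 2nd from the previous.
Continuing the starts: F#3 → G#3.
Statement 5 starts on G#3 and keeps the same exact contour: G#3 A#3 F#3 E3.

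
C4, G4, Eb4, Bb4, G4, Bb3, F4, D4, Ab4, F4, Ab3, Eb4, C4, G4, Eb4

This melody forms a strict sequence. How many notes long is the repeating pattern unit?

5

There are 15 notes; a 5-note unit gives 3 cells:
C4 G4 Eb4 Bb4 G4 | Bb3 F4 D4 Ab4 F4 | Ab3 Eb4 C4 G4 Eb4
That's a consistent down a 2nd shift per cell, and no other grouping gives one.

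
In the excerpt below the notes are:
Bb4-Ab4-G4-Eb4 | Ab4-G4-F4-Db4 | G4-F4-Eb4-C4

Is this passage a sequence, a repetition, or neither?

Each 4-note cell is the previous one transposed down a 2nd.

sequence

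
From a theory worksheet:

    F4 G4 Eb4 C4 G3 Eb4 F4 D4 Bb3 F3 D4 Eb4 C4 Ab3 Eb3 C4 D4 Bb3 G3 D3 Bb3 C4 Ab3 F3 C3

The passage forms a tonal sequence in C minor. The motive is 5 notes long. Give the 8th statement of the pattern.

Unit = 5 notes; the statements start on F4, Eb4, D4, C4, Bb3, moving down a 2nd each time.
Continuing the starts: Ab3 → G3 → F3.
Statement 8 starts on F3 and keeps the same diatonic contour: F3 G3 Eb3 C3 G2.

F3 G3 Eb3 C3 G2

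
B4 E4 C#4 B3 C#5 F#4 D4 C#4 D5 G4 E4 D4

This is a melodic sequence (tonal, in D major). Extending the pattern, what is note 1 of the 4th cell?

E5

The unit is 4 notes. Position-1 pitches of the 3 shown cells: B4, C#5, D5.
From D5, up a 2nd gives E5.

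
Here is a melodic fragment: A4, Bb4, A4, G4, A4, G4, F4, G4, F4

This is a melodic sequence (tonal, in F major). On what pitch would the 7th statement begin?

Bb3

Taking 3-note groups, the heads are A4, G4, F4: the pattern moves down a 2nd.
Extending the heads down a 2nd: E4 → D4 → C4 → Bb3.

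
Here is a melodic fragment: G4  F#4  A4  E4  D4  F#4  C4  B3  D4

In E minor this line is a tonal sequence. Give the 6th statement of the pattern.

D3 C3 E3

Unit = 3 notes; the statements start on G4, E4, C4, moving down a 3rd each time.
Continuing the starts: A3 → F#3 → D3.
So cell 6 is D3 C3 E3.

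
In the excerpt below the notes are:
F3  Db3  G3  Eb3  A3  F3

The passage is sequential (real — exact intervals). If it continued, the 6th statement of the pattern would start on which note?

D#4

With a 2-note motive the entries are F3, G3, A3, each up a 2nd from the previous.
Extending the heads up a 2nd: B3 → C#4 → D#4.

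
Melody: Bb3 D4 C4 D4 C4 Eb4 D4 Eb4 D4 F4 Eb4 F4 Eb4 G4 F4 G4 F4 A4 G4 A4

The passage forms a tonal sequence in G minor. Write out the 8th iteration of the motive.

Taking 4-note groups, the heads are Bb3, C4, D4, Eb4, F4: the pattern moves up a 2nd.
Carrying on: G4 → A4 → Bb4.
Statement 8 starts on Bb4 and keeps the same diatonic contour: Bb4 D5 C5 D5.

Bb4 D5 C5 D5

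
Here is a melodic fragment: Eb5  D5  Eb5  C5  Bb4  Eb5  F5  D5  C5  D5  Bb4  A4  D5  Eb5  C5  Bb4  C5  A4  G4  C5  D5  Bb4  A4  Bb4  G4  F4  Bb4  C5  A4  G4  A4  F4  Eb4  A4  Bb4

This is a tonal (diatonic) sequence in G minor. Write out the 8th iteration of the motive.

With a 7-note motive the entries are Eb5, D5, C5, Bb4, A4, each down a 2nd from the previous.
Extending down a 2nd: G4 → F4 → Eb4.
Statement 8 starts on Eb4 and keeps the same diatonic contour: Eb4 D4 Eb4 C4 Bb3 Eb4 F4.

Eb4 D4 Eb4 C4 Bb3 Eb4 F4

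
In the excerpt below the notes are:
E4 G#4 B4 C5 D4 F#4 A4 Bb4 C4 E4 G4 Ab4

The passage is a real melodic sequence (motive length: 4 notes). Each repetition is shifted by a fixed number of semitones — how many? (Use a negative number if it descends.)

Taking 4-note groups, the heads are E4, D4, C4: the pattern moves down a 2nd.
Counting half-steps from E4 to D4: -2.

-2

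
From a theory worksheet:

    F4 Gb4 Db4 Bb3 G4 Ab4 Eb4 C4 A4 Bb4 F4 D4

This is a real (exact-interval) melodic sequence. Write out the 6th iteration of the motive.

D#5 E5 B4 G#4

Unit = 4 notes; the statements start on F4, G4, A4, moving up a 2nd each time.
Carrying on: B4 → C#5 → D#5.
From D#5 the exact shape gives D#5 E5 B4 G#4.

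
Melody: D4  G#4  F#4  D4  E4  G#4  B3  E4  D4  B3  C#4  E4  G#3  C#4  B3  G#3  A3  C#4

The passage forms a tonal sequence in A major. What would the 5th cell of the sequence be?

With a 6-note motive the entries are D4, B3, G#3, each down a 3rd from the previous.
Continuing the starts: E3 → C#3.
From C#3 the diatonic shape gives C#3 F#3 E3 C#3 D3 F#3.

C#3 F#3 E3 C#3 D3 F#3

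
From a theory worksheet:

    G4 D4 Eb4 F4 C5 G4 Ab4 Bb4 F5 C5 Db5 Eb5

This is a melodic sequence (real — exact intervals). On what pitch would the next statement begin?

Bb5

The 4-note cells begin on G4, C5, F5 — each up a 4th from the last.
The next head, up a 4th from F5, is Bb5.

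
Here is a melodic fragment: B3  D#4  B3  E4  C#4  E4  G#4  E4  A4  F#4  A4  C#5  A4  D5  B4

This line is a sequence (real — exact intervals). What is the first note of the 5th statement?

G5

With a 5-note motive the entries are B3, E4, A4, each up a 4th from the previous.
Extending the heads up a 4th: D5 → G5.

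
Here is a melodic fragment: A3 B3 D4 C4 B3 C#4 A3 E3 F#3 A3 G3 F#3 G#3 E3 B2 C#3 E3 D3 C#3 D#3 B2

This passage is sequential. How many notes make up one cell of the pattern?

21 notes total. Splitting into 3 groups of 7:
A3 B3 D4 C4 B3 C#4 A3 | E3 F#3 A3 G3 F#3 G#3 E3 | B2 C#3 E3 D3 C#3 D#3 B2
Every group is a transposition down a 4th of the one before; no shorter unit works.

7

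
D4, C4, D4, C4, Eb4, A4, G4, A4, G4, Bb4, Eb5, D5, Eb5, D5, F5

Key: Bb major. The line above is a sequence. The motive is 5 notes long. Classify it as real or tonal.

Every note is diatonic to Bb major.
Cell 1 has -2 semitones from note 1 to 2, but cell 3 has -1 — the interval quality changes while the contour stays the same, which is the hallmark of a tonal sequence.

tonal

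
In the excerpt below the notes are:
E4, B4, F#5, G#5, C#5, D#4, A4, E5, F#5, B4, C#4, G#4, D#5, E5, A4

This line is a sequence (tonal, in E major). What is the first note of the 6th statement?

With a 5-note motive the entries are E4, D#4, C#4, each down a 2nd from the previous.
Continuing: B3 → A3 → G#3. Statement 6 starts on G#3.

G#3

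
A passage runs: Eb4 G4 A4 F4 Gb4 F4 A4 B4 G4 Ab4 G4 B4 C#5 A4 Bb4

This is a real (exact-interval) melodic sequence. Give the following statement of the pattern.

Unit = 5 notes; the statements start on Eb4, F4, G4, moving up a 2nd each time.
So cell 4 is A4 C#5 D#5 B4 C5.

A4 C#5 D#5 B4 C5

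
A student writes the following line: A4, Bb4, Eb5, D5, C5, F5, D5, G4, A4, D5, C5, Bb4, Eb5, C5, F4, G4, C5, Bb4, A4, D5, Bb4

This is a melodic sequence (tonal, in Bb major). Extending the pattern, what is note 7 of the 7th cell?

Grouping in 7s, the 7th note of each cell is D5, C5, Bb4.
Extending down a 2nd: A4 → G4 → F4 → Eb4.

Eb4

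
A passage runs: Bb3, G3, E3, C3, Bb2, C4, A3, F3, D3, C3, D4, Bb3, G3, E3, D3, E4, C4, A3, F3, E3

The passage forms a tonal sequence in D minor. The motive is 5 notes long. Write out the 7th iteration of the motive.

Taking 5-note groups, the heads are Bb3, C4, D4, E4: the pattern moves up a 2nd.
Continuing the starts: F4 → G4 → A4.
Statement 7 starts on A4 and keeps the same diatonic contour: A4 F4 D4 Bb3 A3.

A4 F4 D4 Bb3 A3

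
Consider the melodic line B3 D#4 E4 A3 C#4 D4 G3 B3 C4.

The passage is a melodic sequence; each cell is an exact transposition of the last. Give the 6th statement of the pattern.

Unit = 3 notes; the statements start on B3, A3, G3, moving down a 2nd each time.
Carrying on: F3 → Eb3 → Db3.
Statement 6 starts on Db3 and keeps the same exact contour: Db3 F3 Gb3.

Db3 F3 Gb3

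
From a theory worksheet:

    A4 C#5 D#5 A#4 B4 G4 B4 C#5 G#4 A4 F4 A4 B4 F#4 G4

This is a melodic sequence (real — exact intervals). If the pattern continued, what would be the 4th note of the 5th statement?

The unit is 5 notes. Position-4 pitches of the 3 shown cells: A#4, G#4, F#4.
Each moves down a 2nd. Continuing: E4 → D4.

D4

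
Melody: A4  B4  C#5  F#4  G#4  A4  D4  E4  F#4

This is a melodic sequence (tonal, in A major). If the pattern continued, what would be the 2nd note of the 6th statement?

F#3

Grouping in 3s, the 2nd note of each cell is B4, G#4, E4.
Extending down a 3rd: C#4 → A3 → F#3.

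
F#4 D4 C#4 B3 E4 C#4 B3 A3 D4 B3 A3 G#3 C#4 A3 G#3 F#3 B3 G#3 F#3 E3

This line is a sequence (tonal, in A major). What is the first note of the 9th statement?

E3

Taking 4-note groups, the heads are F#4, E4, D4, C#4, B3: the pattern moves down a 2nd.
Continuing: A3 → G#3 → F#3 → E3. Statement 9 starts on E3.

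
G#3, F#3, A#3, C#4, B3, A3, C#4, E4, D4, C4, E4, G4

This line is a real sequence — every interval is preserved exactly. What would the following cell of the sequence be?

Taking 4-note groups, the heads are G#3, B3, D4: the pattern moves up a 3rd.
Statement 4 starts on F4 and keeps the same exact contour: F4 Eb4 G4 Bb4.

F4 Eb4 G4 Bb4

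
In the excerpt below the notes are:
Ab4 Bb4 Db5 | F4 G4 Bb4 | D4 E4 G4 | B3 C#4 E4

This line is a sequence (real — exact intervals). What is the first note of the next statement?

Taking 3-note groups, the heads are Ab4, F4, D4, B3: the pattern moves down a 3rd.
One more step down a 3rd gives G#3.

G#3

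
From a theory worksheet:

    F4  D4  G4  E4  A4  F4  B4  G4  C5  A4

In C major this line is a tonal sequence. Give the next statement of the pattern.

D5 B4

The 2-note cells begin on F4, G4, A4, B4, C5 — each up a 2nd from the last.
From D5 the diatonic shape gives D5 B4.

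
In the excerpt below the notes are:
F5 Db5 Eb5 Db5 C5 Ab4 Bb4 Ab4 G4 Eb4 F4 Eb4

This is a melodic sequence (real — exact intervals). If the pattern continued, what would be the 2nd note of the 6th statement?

C3

With 4-note cells, note 2 of each statement runs Db5, Ab4, Eb4.
Extending down a 4th: Bb3 → F3 → C3.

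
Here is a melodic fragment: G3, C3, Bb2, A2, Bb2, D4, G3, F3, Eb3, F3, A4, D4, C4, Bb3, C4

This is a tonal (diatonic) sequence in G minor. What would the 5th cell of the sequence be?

Bb5 Eb5 D5 C5 D5

With a 5-note motive the entries are G3, D4, A4, each up a 5th from the previous.
Carrying on: Eb5 → Bb5.
So cell 5 is Bb5 Eb5 D5 C5 D5.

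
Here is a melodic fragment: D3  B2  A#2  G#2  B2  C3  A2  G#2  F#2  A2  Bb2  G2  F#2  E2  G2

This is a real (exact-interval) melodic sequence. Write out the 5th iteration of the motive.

Taking 5-note groups, the heads are D3, C3, Bb2: the pattern moves down a 2nd.
Continuing the starts: Ab2 → Gb2.
Statement 5 starts on Gb2 and keeps the same exact contour: Gb2 Eb2 D2 C2 Eb2.

Gb2 Eb2 D2 C2 Eb2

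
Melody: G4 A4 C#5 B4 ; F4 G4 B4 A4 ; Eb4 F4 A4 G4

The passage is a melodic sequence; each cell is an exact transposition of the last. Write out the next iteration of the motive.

Unit = 4 notes; the statements start on G4, F4, Eb4, moving down a 2nd each time.
Statement 4 starts on Db4 and keeps the same exact contour: Db4 Eb4 G4 F4.

Db4 Eb4 G4 F4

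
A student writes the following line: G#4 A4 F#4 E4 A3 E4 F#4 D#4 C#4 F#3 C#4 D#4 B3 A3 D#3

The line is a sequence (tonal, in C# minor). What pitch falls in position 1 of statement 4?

A3

The unit is 5 notes. Position-1 pitches of the 3 shown cells: G#4, E4, C#4.
One more down a 3rd gives A3.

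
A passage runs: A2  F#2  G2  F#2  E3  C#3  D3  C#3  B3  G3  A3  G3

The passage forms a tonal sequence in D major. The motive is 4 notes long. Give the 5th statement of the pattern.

The 4-note cells begin on A2, E3, B3 — each up a 5th from the last.
Continuing the starts: F#4 → C#5.
From C#5 the diatonic shape gives C#5 A4 B4 A4.

C#5 A4 B4 A4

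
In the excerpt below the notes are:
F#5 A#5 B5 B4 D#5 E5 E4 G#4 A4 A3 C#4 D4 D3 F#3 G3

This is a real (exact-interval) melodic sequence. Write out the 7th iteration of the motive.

The 3-note cells begin on F#5, B4, E4, A3, D3 — each down a 5th from the last.
Continuing the starts: G2 → C2.
So cell 7 is C2 E2 F2.

C2 E2 F2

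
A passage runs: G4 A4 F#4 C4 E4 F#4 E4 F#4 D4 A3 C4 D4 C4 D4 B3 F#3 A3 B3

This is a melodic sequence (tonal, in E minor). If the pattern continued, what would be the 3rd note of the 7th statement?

Grouping in 6s, the 3rd note of each cell is F#4, D4, B3.
Carrying that down a 3rd forward: G3 → E3 → C3 → A2.

A2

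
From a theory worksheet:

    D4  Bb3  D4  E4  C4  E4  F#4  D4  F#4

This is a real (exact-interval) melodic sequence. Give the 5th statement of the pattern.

The 3-note cells begin on D4, E4, F#4 — each up a 2nd from the last.
Extending up a 2nd: G#4 → A#4.
From A#4 the exact shape gives A#4 F#4 A#4.

A#4 F#4 A#4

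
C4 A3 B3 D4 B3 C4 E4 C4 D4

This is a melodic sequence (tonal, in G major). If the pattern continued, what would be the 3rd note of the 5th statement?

The unit is 3 notes. Position-3 pitches of the 3 shown cells: B3, C4, D4.
Carrying that up a 2nd forward: E4 → F#4.

F#4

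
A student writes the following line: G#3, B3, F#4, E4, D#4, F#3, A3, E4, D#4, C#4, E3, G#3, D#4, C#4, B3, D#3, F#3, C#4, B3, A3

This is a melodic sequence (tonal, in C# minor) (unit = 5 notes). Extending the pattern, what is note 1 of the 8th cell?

Grouping in 5s, the 1st note of each cell is G#3, F#3, E3, D#3.
Each moves down a 2nd. Continuing: C#3 → B2 → A2 → G#2.

G#2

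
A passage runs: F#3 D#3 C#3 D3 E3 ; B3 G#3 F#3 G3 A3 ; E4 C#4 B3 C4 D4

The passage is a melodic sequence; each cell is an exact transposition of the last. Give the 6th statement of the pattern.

Taking 5-note groups, the heads are F#3, B3, E4: the pattern moves up a 4th.
Continuing the starts: A4 → D5 → G5.
From G5 the exact shape gives G5 E5 D5 Eb5 F5.

G5 E5 D5 Eb5 F5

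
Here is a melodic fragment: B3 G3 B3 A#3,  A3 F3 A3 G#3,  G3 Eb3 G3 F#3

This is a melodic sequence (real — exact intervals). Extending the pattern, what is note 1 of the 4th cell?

F3

The unit is 4 notes. Position-1 pitches of the 3 shown cells: B3, A3, G3.
Each moves down a 2nd; the next is F3.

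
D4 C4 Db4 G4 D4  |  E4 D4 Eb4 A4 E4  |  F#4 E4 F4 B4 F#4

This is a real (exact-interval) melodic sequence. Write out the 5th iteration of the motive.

The 5-note cells begin on D4, E4, F#4 — each up a 2nd from the last.
Continuing the starts: G#4 → A#4.
Statement 5 starts on A#4 and keeps the same exact contour: A#4 G#4 A4 D#5 A#4.

A#4 G#4 A4 D#5 A#4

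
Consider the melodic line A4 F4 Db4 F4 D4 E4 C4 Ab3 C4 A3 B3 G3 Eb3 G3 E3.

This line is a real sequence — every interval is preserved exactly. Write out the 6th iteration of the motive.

G#2 E2 C2 E2 C#2

The 5-note cells begin on A4, E4, B3 — each down a 4th from the last.
Carrying on: F#3 → C#3 → G#2.
Statement 6 starts on G#2 and keeps the same exact contour: G#2 E2 C2 E2 C#2.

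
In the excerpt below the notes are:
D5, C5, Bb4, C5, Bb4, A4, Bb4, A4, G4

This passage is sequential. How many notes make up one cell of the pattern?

3

Try groups of 3 (3 cells in 9 notes):
D5 C5 Bb4 | C5 Bb4 A4 | Bb4 A4 G4
Every group is a transposition down a 2nd of the one before; no shorter unit works.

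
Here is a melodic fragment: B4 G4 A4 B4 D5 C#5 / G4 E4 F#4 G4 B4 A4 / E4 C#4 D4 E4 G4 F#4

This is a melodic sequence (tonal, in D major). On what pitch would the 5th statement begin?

A3

Unit = 6 notes; the statements start on B4, G4, E4, moving down a 3rd each time.
Extending the heads down a 3rd: C#4 → A3.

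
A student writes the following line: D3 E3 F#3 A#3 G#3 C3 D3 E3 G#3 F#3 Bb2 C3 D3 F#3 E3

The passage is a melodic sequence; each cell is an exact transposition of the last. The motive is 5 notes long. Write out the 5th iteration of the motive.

Gb2 Ab2 Bb2 D3 C3

The 5-note cells begin on D3, C3, Bb2 — each down a 2nd from the last.
Continuing the starts: Ab2 → Gb2.
So cell 5 is Gb2 Ab2 Bb2 D3 C3.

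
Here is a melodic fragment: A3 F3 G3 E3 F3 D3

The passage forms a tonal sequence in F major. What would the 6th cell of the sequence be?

C3 A2

Unit = 2 notes; the statements start on A3, G3, F3, moving down a 2nd each time.
Extending down a 2nd: E3 → D3 → C3.
Statement 6 starts on C3 and keeps the same diatonic contour: C3 A2.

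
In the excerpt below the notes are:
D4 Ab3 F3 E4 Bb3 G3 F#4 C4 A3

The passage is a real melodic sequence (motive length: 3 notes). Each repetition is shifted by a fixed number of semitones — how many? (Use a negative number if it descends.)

With a 3-note motive the entries are D4, E4, F#4, each up a 2nd from the previous.
D4 to E4 spans +2 semitones.

2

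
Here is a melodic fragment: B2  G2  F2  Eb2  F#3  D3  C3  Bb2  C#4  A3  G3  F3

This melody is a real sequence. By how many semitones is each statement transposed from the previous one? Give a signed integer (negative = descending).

7

With a 4-note motive the entries are B2, F#3, C#4, each up a 5th from the previous.
B2→F#3 is 54 − 47 = 7 semitones.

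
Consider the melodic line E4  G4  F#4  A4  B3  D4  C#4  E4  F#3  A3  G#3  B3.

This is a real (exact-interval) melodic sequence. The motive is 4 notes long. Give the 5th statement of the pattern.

Taking 4-note groups, the heads are E4, B3, F#3: the pattern moves down a 4th.
Continuing the starts: C#3 → G#2.
From G#2 the exact shape gives G#2 B2 A#2 C#3.

G#2 B2 A#2 C#3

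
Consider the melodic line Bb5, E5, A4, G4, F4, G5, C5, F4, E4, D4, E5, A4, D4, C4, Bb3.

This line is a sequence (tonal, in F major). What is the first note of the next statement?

Unit = 5 notes; the statements start on Bb5, G5, E5, moving down a 3rd each time.
One more step down a 3rd gives C5.

C5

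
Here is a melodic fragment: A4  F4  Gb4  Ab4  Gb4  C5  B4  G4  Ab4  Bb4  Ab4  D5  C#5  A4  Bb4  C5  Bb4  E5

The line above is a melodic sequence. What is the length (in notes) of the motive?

6

There are 18 notes; a 6-note unit gives 3 cells:
A4 F4 Gb4 Ab4 Gb4 C5 | B4 G4 Ab4 Bb4 Ab4 D5 | C#5 A4 Bb4 C5 Bb4 E5
Every group is a transposition up a 2nd of the one before; no shorter unit works.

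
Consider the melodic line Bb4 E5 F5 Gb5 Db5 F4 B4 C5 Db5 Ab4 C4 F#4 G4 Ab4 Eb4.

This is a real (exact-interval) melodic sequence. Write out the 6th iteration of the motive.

A2 D#3 E3 F3 C3

The 5-note cells begin on Bb4, F4, C4 — each down a 4th from the last.
Continuing the starts: G3 → D3 → A2.
So cell 6 is A2 D#3 E3 F3 C3.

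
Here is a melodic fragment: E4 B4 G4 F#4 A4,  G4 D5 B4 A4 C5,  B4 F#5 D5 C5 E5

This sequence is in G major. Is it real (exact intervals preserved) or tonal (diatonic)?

Every note is diatonic to G major.
Cell 1 has -4 semitones from note 2 to 3, but cell 2 has -3 — the interval quality changes while the contour stays the same, which is the hallmark of a tonal sequence.

tonal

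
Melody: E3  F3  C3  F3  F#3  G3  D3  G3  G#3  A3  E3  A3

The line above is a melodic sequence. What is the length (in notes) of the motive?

4

There are 12 notes; a 4-note unit gives 3 cells:
E3 F3 C3 F3 | F#3 G3 D3 G3 | G#3 A3 E3 A3
That's a consistent up a 2nd shift per cell, and no other grouping gives one.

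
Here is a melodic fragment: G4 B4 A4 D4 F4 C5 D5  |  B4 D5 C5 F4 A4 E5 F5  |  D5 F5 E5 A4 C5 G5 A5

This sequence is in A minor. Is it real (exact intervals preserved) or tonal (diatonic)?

Every note is diatonic to A minor.
Cell 1 has +4 semitones from note 1 to 2, but cell 2 has +3 — the interval quality changes while the contour stays the same, which is the hallmark of a tonal sequence.

tonal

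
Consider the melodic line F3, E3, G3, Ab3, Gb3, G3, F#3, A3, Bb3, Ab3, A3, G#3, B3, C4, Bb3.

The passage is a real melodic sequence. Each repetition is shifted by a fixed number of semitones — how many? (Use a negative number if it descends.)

2

With a 5-note motive the entries are F3, G3, A3, each up a 2nd from the previous.
F3 to G3 spans +2 semitones.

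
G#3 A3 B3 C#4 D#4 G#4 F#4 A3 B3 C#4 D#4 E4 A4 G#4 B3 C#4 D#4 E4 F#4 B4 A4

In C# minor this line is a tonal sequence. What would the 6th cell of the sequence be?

Unit = 7 notes; the statements start on G#3, A3, B3, moving up a 2nd each time.
Carrying on: C#4 → D#4 → E4.
From E4 the diatonic shape gives E4 F#4 G#4 A4 B4 E5 D#5.

E4 F#4 G#4 A4 B4 E5 D#5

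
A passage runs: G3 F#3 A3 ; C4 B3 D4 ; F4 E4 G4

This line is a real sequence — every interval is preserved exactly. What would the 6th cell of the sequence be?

Ab5 G5 Bb5

The 3-note cells begin on G3, C4, F4 — each up a 4th from the last.
Carrying on: Bb4 → Eb5 → Ab5.
From Ab5 the exact shape gives Ab5 G5 Bb5.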